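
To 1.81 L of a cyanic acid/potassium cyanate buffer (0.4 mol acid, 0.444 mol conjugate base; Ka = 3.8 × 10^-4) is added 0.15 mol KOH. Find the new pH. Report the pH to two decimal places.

After neutralization: n(HOCN) = 0.25 mol, n(OCN-) = 0.594 mol.
pKa = −log(3.8 × 10^-4) = 3.420
pH = pKa + log(n_OCN-/n_HOCN) = 3.420 + log(0.594/0.25) = 3.420 + (+0.376)

pH = 3.80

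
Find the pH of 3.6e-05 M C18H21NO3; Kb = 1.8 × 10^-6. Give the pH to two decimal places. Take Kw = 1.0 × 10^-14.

pH = 8.86

C18H21NO3 + H2O ⇌ C18H22NO3+ + OH-
Let x = [OH-] at equilibrium. Kb = x²/(3.6e-05 − x).
x is not negligible relative to C₀; solve x² + 1.8e-06·x − 6.48e-11 = 0.
x = [−1.8e-06 + √(1.8e-06² + 2.59e-10)]/2 = 7.20 × 10^-6 M
pOH = −log(7.20 × 10^-6) = 5.14; pH = 14.00 − 5.14 = 8.86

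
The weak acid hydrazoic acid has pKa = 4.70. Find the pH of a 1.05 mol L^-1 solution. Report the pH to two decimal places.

HN3 ⇌ N3- + H+
Ka = 10^(−4.70) = 2.00 × 10^-5
Let x = [H+] at equilibrium. Ka = x²/(1.05 − x).
Assume x ≪ 1.05: x ≈ √(2.00 × 10^-5 × 1.05) = 4.58 × 10^-3 M
Check: 0.44% ionized — well under 5%, approximation valid.
pH = −log(4.58 × 10^-3) = 2.34

pH = 2.34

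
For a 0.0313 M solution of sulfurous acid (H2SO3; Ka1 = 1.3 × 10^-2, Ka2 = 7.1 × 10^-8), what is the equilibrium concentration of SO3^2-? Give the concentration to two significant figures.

7.1 × 10^-8 M

First ionization gives [H+] ≈ [HSO3-] = 1.47 × 10^-2 M.
Second step: Ka2 = [H+][SO3^2-]/[HSO3-] ≈ [SO3^2-] (since [H+] ≈ [HSO3-]).
So [SO3^2-] ≈ Ka2.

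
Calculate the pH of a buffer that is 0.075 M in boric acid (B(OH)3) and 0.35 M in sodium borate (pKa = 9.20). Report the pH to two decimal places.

pH = 9.87

Henderson–Hasselbalch: pH = pKa + log([B(OH)4-]/[B(OH)3]) = 9.20 + log(0.35/0.075)
pH = 9.20 + (+0.669) = 9.87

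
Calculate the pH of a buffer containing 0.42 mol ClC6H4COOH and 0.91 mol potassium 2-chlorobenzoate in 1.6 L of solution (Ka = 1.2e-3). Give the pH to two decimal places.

pKa = −log(1.2 × 10^-3) = 2.921
Using pH = pKa + log([base]/[acid]) with [base]/[acid] = 0.91/0.42:
pH = 2.921 + (+0.336) = 3.26

pH = 3.26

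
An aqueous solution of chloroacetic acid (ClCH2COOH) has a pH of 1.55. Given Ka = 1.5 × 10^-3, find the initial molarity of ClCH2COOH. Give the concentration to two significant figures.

C₀ = 5.6 × 10^-1 M

[H+] = 10^(-1.55) = 2.82 × 10^-2 M = x
Ka = x²/(C₀ − x) ⇒ C₀ = x + x²/Ka
C₀ = 2.82 × 10^-2 + (2.82 × 10^-2)²/(1.5 × 10^-3) = 5.58 × 10^-1 M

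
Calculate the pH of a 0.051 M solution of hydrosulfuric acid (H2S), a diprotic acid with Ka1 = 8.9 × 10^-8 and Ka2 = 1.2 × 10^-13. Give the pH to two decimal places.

pH = 4.17

Ka1 ≫ Ka2, so treat the first dissociation as the only significant source of H+.
Ka1 = x²/(0.051 − x) = 8.9 × 10^-8
x ≈ √(8.9 × 10^-8 × 0.051) = 6.74 × 10^-5 M
pH = −log(6.74 × 10^-5) = 4.17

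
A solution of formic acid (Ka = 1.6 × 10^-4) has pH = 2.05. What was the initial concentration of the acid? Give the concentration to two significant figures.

C₀ = 5.1 × 10^-1 M

[H+] = 10^(-2.05) = 8.91 × 10^-3 M = x
Ka = x²/(C₀ − x) ⇒ C₀ = x + x²/Ka
C₀ = 8.91 × 10^-3 + (8.91 × 10^-3)²/(1.6 × 10^-4) = 5.05 × 10^-1 M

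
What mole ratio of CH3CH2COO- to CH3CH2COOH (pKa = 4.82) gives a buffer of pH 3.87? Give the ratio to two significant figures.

pH = pKa + log(r) ⇒ log(r) = 3.87 − 4.82 = -0.95
r = [CH3CH2COO-]/[CH3CH2COOH] = 10^(-0.95) = 0.112

ratio = 0.11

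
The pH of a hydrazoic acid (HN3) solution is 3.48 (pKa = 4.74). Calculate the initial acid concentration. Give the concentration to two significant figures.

C₀ = 6.4 × 10^-3 M

[H+] = 10^(-3.48) = 3.31 × 10^-4 M = x
Ka = 10^(−4.74) = 1.82 × 10^-5
Ka = x²/(C₀ − x) ⇒ C₀ = x + x²/Ka
C₀ = 3.31 × 10^-4 + (3.31 × 10^-4)²/(1.82 × 10^-5) = 6.35 × 10^-3 M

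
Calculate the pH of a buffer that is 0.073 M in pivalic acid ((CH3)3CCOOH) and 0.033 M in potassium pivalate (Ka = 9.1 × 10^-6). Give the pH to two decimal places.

pH = 4.70

pKa = −log(9.1 × 10^-6) = 5.041
Henderson–Hasselbalch: pH = pKa + log([(CH3)3CCOO-]/[(CH3)3CCOOH]) = 5.041 + log(0.033/0.073)
pH = 5.041 + (-0.345) = 4.70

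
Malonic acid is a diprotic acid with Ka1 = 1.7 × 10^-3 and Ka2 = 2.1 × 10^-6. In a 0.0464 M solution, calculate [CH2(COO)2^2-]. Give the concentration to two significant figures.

First ionization gives [H+] ≈ [CH2(COOH)COO-] = 8.07 × 10^-3 M.
Second step: Ka2 = [H+][CH2(COO)2^2-]/[CH2(COOH)COO-] ≈ [CH2(COO)2^2-] (since [H+] ≈ [CH2(COOH)COO-]).
So [CH2(COO)2^2-] ≈ Ka2.

2.1 × 10^-6 M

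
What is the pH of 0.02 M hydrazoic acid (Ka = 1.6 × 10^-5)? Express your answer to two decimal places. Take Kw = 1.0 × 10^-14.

HN3 ⇌ N3- + H+
From the ICE table, Ka = x²/(0.02 − x) = 1.6 × 10^-5.
Since Ka ≪ C₀, x ≈ √(Ka·C₀) = 5.66 × 10^-4 M.
(x/C₀ = 2.8% < 5%, so the approximation holds.)
pH = −log(5.66 × 10^-4) = 3.25

pH = 3.25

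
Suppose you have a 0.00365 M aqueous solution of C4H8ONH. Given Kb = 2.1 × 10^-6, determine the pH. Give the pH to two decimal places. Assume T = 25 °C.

C4H8ONH + H2O ⇌ C4H8ONH2+ + OH-
From the ICE table, Kb = [OH-]²/(0.00365 − [OH-]) = 2.1 × 10^-6.
Assume [OH-] ≪ 0.00365: [OH-] ≈ √(2.1 × 10^-6 × 0.00365) = 8.75 × 10^-5 M
pOH = 4.06, so pH = 14.00 − pOH = 9.94

pH = 9.94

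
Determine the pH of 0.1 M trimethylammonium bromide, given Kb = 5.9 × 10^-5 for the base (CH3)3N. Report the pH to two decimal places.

(CH3)3NH+ is the conjugate acid of the weak base (CH3)3N.
Ka = Kw/Kb = 1.0×10^-14 / 5.9 × 10^-5 = 1.69 × 10^-10
From the ICE table, Ka = [H+]²/(0.1 − [H+]) = 1.69 × 10^-10.
Neglecting [H+] in the denominator: [H+] = √(1.69 × 10^-10 × 0.1) = 4.11 × 10^-6 M
([H+]/C₀ = 0.0041% < 5%, so the approximation holds.)
pH = −log[H+] = −log(4.11 × 10^-6) = 5.39

pH = 5.39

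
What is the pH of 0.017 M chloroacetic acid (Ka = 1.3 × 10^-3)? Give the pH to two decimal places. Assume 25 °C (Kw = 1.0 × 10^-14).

ClCH2COOH ⇌ ClCH2COO- + H+
From the ICE table, Ka = [H+]²/(0.017 − [H+]) = 1.3 × 10^-3.
The 5% rule fails; solving [H+]² + Ka·[H+] − Ka·C₀ = 0 exactly:
[H+] = (−Ka + √(Ka² + 4·Ka·C₀))/2 = 4.10 × 10^-3 M
pH = −log(4.10 × 10^-3) = 2.39

pH = 2.39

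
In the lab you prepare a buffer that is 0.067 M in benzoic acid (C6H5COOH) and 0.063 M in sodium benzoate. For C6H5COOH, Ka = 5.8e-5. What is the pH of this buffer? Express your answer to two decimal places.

pH = 4.21

pKa = −log(5.8 × 10^-5) = 4.237
Henderson–Hasselbalch: pH = pKa + log([C6H5COO-]/[C6H5COOH]) = 4.237 + log(0.063/0.067)
pH = 4.237 + (-0.027) = 4.21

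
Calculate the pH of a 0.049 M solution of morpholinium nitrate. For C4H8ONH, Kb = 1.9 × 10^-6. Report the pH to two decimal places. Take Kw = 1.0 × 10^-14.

C4H8ONH2+ is the conjugate acid of the weak base C4H8ONH.
Ka = Kw/Kb = 1.0×10^-14 / 1.9 × 10^-6 = 5.26 × 10^-9
From the ICE table, Ka = x²/(0.049 − x) = 5.26 × 10^-9.
Assume x ≪ 0.049: x ≈ √(5.26 × 10^-9 × 0.049) = 1.61 × 10^-5 M
pH = −log(1.61 × 10^-5) = 4.79

pH = 4.79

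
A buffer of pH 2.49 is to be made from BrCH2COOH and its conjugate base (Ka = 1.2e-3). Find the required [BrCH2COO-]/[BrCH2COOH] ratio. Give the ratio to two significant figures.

ratio = 0.37

pKa = -log(1.2 × 10^-3) = 2.921
pH = pKa + log(r) ⇒ log(r) = 2.49 − 2.921 = -0.431
r = [BrCH2COO-]/[BrCH2COOH] = 10^(-0.431) = 0.371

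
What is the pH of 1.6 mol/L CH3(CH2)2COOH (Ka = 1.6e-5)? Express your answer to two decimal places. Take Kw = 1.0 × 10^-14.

CH3(CH2)2COOH ⇌ CH3(CH2)2COO- + H+
Let x = [H+] at equilibrium. Ka = x²/(1.6 − x).
Neglecting x in the denominator: x = √(1.6 × 10^-5 × 1.6) = 5.06 × 10^-3 M
pH = −log[H+] = −log(5.06 × 10^-3) = 2.30

pH = 2.30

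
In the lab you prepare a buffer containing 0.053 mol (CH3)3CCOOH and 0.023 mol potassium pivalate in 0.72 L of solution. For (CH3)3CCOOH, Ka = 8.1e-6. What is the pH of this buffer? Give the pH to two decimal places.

pH = 4.73

pKa = −log(8.1 × 10^-6) = 5.092
Henderson–Hasselbalch: pH = pKa + log([(CH3)3CCOO-]/[(CH3)3CCOOH]) = 5.092 + log(0.023/0.053)
pH = 5.092 + (-0.363) = 4.73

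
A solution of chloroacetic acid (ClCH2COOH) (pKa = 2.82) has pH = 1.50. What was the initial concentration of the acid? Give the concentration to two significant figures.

C₀ = 6.9 × 10^-1 M

[H+] = 10^(-1.50) = 3.16 × 10^-2 M = x
Ka = 10^(−2.82) = 1.51 × 10^-3
Ka = x²/(C₀ − x) ⇒ C₀ = x + x²/Ka
C₀ = 3.16 × 10^-2 + (3.16 × 10^-2)²/(1.51 × 10^-3) = 6.93 × 10^-1 M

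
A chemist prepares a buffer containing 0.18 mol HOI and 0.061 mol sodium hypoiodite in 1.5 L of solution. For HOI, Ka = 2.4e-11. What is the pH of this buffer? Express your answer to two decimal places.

pH = 10.15

pKa = −log(2.4 × 10^-11) = 10.620
Henderson–Hasselbalch: pH = pKa + log([OI-]/[HOI]) = 10.620 + log(0.061/0.18)
pH = 10.620 + (-0.470) = 10.15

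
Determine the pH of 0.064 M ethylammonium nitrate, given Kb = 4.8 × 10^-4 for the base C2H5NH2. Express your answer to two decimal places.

pH = 5.94

C2H5NH3+ is the conjugate acid of the weak base C2H5NH2.
Ka = Kw/Kb = 1.0×10^-14 / 4.8 × 10^-4 = 2.08 × 10^-11
Let x = [H+] at equilibrium. Ka = x²/(0.064 − x).
Since Ka ≪ C₀, x ≈ √(Ka·C₀) = 1.15 × 10^-6 M.
(x/C₀ = 0.0018% < 5%, so the approximation holds.)
pH = −log[H+] = −log(1.15 × 10^-6) = 5.94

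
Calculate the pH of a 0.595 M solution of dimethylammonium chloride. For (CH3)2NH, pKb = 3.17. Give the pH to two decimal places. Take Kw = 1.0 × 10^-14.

pH = 5.53

(CH3)2NH2+ is the conjugate acid of the weak base (CH3)2NH.
Kb = 10^(−3.17) = 6.76 × 10^-4
Ka = Kw/Kb = 1.0×10^-14 / 6.76 × 10^-4 = 1.48 × 10^-11
Let x = [H+] at equilibrium. Ka = x²/(0.595 − x).
Neglecting x in the denominator: x = √(1.48 × 10^-11 × 0.595) = 2.97 × 10^-6 M
pH = −log(2.97 × 10^-6) = 5.53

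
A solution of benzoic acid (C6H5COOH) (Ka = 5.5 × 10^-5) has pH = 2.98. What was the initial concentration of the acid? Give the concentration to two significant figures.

C₀ = 2.1 × 10^-2 M

[H+] = 10^(-2.98) = 1.05 × 10^-3 M = x
Ka = x²/(C₀ − x) ⇒ C₀ = x + x²/Ka
C₀ = 1.05 × 10^-3 + (1.05 × 10^-3)²/(5.5 × 10^-5) = 2.11 × 10^-2 M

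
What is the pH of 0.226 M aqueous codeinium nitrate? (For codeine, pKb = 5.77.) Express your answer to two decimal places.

pH = 4.44

C18H22NO3+ is the conjugate acid of the weak base C18H21NO3.
Kb = 10^(−5.77) = 1.70 × 10^-6
Ka = Kw/Kb = 1.0×10^-14 / 1.70 × 10^-6 = 5.88 × 10^-9
Ka = [H+]²/(0.226 − [H+]) = 5.88 × 10^-9
Since Ka ≪ C₀, [H+] ≈ √(Ka·C₀) = 3.65 × 10^-5 M.
Check: 0.016% ionized — well under 5%, approximation valid.
pH = −log(3.65 × 10^-5) = 4.44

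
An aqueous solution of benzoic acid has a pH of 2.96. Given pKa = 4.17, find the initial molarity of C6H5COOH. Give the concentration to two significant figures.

C₀ = 1.9 × 10^-2 M

[H+] = 10^(-2.96) = 1.10 × 10^-3 M = x
Ka = 10^(−4.17) = 6.76 × 10^-5
Ka = x²/(C₀ − x) ⇒ C₀ = x + x²/Ka
C₀ = 1.10 × 10^-3 + (1.10 × 10^-3)²/(6.76 × 10^-5) = 1.90 × 10^-2 M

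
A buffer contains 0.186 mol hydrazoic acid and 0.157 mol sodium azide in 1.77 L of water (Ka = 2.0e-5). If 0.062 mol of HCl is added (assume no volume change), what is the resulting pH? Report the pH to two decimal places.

Added H+ converts N3- to HN3: HN3 → 0.248 mol, N3- → 0.095 mol.
pKa = −log(2.0 × 10^-5) = 4.699
pH = pKa + log([A⁻]/[HA]) = 4.699 + log(0.095/0.248) = 4.699 -0.417

pH = 4.28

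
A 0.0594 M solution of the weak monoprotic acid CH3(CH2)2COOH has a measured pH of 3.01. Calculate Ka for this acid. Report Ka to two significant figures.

[H+] = 10^(-3.01) = 9.77 × 10^-4 M
At equilibrium [HA] = 0.0594 − 9.77 × 10^-4 = 5.84 × 10^-2 M
Ka = [H+][A-]/[HA] = (9.77 × 10^-4)² / 5.84 × 10^-2 = 1.6 × 10^-5

Ka = 1.6 × 10^-5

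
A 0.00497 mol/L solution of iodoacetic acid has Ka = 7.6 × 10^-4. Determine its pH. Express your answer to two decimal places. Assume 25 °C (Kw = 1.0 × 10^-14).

pH = 2.80

ICH2COOH ⇌ ICH2COO- + H+
Ka = x²/(0.00497 − x) = 7.6 × 10^-4
x is not negligible relative to C₀; solve x² + 0.00076·x − 3.78e-06 = 0.
x = [−0.00076 + √(0.00076² + 1.51e-05)]/2 = 1.60 × 10^-3 M
pH = −log(1.60 × 10^-3) = 2.80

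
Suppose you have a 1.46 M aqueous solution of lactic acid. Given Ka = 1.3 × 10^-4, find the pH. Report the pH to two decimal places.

CH3CH(OH)COOH ⇌ CH3CH(OH)COO- + H+
Ka = [H+]²/(1.46 − [H+]) = 1.3 × 10^-4
Since Ka ≪ C₀, [H+] ≈ √(Ka·C₀) = 1.38 × 10^-2 M.
pH = −log[H+] = −log(1.38 × 10^-2) = 1.86

pH = 1.86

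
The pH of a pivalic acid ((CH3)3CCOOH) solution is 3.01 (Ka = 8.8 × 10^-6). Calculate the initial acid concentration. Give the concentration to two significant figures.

C₀ = 1.1 × 10^-1 M

[H+] = 10^(-3.01) = 9.77 × 10^-4 M = x
Ka = x²/(C₀ − x) ⇒ C₀ = x + x²/Ka
C₀ = 9.77 × 10^-4 + (9.77 × 10^-4)²/(8.8 × 10^-6) = 1.09 × 10^-1 M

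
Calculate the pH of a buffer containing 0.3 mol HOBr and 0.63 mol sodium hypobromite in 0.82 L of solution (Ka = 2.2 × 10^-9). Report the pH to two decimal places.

pH = 8.98

pKa = −log(2.2 × 10^-9) = 8.658
Henderson–Hasselbalch: pH = pKa + log([OBr-]/[HOBr]) = 8.658 + log(0.63/0.3)
pH = 8.658 + (+0.322) = 8.98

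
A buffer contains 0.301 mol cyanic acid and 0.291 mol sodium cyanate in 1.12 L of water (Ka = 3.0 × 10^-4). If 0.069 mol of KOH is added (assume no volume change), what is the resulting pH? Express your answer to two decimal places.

pH = 3.71

After neutralization: n(HOCN) = 0.232 mol, n(OCN-) = 0.36 mol.
pKa = −log(3.0 × 10^-4) = 3.523
pH = pKa + log(n_OCN-/n_HOCN) = 3.523 + log(0.36/0.232) = 3.523 + (+0.191)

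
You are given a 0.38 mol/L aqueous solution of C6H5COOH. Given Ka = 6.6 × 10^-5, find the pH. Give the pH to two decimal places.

C6H5COOH ⇌ C6H5COO- + H+
From the ICE table, Ka = [H+]²/(0.38 − [H+]) = 6.6 × 10^-5.
Since Ka ≪ C₀, [H+] ≈ √(Ka·C₀) = 5.01 × 10^-3 M.
pH = −log[H+] = −log(5.01 × 10^-3) = 2.30

pH = 2.30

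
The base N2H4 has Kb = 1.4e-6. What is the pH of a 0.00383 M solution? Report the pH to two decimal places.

pH = 9.86

N2H4 + H2O ⇌ N2H5+ + OH-
From the ICE table, Kb = [OH-]²/(0.00383 − [OH-]) = 1.4 × 10^-6.
Assume [OH-] ≪ 0.00383: [OH-] ≈ √(1.4 × 10^-6 × 0.00383) = 7.32 × 10^-5 M
pOH = 4.14, so pH = 14.00 − pOH = 9.86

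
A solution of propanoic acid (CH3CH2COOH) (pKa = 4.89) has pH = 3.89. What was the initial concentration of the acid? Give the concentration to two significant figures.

C₀ = 1.4 × 10^-3 M

[H+] = 10^(-3.89) = 1.29 × 10^-4 M = x
Ka = 10^(−4.89) = 1.29 × 10^-5
Ka = x²/(C₀ − x) ⇒ C₀ = x + x²/Ka
C₀ = 1.29 × 10^-4 + (1.29 × 10^-4)²/(1.29 × 10^-5) = 1.42 × 10^-3 M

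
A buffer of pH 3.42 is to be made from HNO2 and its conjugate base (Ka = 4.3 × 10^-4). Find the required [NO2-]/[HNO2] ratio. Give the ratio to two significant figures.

pKa = -log(4.3 × 10^-4) = 3.367
pH = pKa + log(r) ⇒ log(r) = 3.42 − 3.367 = +0.053
r = [NO2-]/[HNO2] = 10^(+0.053) = 1.13

ratio = 1.1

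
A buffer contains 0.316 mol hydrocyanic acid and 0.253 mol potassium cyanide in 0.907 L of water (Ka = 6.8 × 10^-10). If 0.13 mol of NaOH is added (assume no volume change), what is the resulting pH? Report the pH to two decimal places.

pH = 9.48

OH- converts HCN to CN-: HCN → 0.186 mol, CN- → 0.383 mol.
pKa = −log(6.8 × 10^-10) = 9.167
pH = pKa + log(n_CN-/n_HCN) = 9.167 + log(0.383/0.186) = 9.167 + (+0.314)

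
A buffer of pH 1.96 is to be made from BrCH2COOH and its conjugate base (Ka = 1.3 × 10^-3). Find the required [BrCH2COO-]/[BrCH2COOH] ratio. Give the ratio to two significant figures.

ratio = 0.12

pKa = -log(1.3 × 10^-3) = 2.886
pH = pKa + log(r) ⇒ log(r) = 1.96 − 2.886 = -0.926
r = [BrCH2COO-]/[BrCH2COOH] = 10^(-0.926) = 0.119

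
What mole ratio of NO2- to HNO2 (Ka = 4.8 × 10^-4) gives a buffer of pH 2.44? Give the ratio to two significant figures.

pKa = -log(4.8 × 10^-4) = 3.319
pH = pKa + log(r) ⇒ log(r) = 2.44 − 3.319 = -0.879
r = [NO2-]/[HNO2] = 10^(-0.879) = 0.132

ratio = 0.13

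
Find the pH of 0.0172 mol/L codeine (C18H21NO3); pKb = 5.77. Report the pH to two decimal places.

C18H21NO3 + H2O ⇌ C18H22NO3+ + OH-
Kb = 10^(−5.77) = 1.70 × 10^-6
From the ICE table, Kb = [OH-]²/(0.0172 − [OH-]) = 1.70 × 10^-6.
Since Kb ≪ C₀, [OH-] ≈ √(Kb·C₀) = 1.71 × 10^-4 M.
pOH = −log(1.71 × 10^-4) = 3.77; pH = 14.00 − 3.77 = 10.23

pH = 10.23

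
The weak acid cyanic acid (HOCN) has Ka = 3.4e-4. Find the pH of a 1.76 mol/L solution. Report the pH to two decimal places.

HOCN ⇌ OCN- + H+
From the ICE table, Ka = x²/(1.76 − x) = 3.4 × 10^-4.
Neglecting x in the denominator: x = √(3.4 × 10^-4 × 1.76) = 2.45 × 10^-2 M
Check: 1.4% ionized — well under 5%, approximation valid.
pH = −log[H+] = −log(2.45 × 10^-2) = 1.61

pH = 1.61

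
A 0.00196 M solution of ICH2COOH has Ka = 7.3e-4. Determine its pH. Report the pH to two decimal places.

ICH2COOH ⇌ ICH2COO- + H+
From the ICE table, Ka = [H+]²/(0.00196 − [H+]) = 7.3 × 10^-4.
[H+] is not negligible relative to C₀; solve [H+]² + 0.00073·[H+] − 1.43e-06 = 0.
[H+] = [−0.00073 + √(0.00073² + 5.72e-06)]/2 = 8.86 × 10^-4 M
pH = −log(8.86 × 10^-4) = 3.05

pH = 3.05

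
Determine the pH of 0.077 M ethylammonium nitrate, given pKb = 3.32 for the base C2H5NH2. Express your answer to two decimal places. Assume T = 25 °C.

pH = 5.90

C2H5NH3+ is the conjugate acid of the weak base C2H5NH2.
Kb = 10^(−3.32) = 4.79 × 10^-4
Ka = Kw/Kb = 1.0×10^-14 / 4.79 × 10^-4 = 2.09 × 10^-11
From the ICE table, Ka = [H+]²/(0.077 − [H+]) = 2.09 × 10^-11.
Since Ka ≪ C₀, [H+] ≈ √(Ka·C₀) = 1.27 × 10^-6 M.
pH = −log[H+] = −log(1.27 × 10^-6) = 5.90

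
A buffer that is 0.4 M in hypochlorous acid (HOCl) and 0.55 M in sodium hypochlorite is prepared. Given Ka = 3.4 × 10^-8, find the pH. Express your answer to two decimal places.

pH = 7.61

pKa = −log(3.4 × 10^-8) = 7.469
Henderson–Hasselbalch: pH = pKa + log([OCl-]/[HOCl]) = 7.469 + log(0.55/0.4)
pH = 7.469 + (+0.138) = 7.61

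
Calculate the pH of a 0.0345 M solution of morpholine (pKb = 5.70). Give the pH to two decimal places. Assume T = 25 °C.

pH = 10.42

C4H8ONH + H2O ⇌ C4H8ONH2+ + OH-
Kb = 10^(−5.70) = 2.00 × 10^-6
From the ICE table, Kb = [OH-]²/(0.0345 − [OH-]) = 2.00 × 10^-6.
Neglecting [OH-] in the denominator: [OH-] = √(2.00 × 10^-6 × 0.0345) = 2.63 × 10^-4 M
pOH = −log(2.63 × 10^-4) = 3.58; pH = 14.00 − 3.58 = 10.42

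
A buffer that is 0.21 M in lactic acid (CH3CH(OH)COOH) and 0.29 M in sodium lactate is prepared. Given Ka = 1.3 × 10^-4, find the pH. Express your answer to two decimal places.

pH = 4.03

pKa = −log(1.3 × 10^-4) = 3.886
pH = pKa + log([A⁻]/[HA]) = 3.886 + log(0.29/0.21)
pH = 3.886 + (+0.140) = 4.03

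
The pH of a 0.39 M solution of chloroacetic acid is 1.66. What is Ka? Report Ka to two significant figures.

Ka = 1.3 × 10^-3

[H+] = 10^(-1.66) = 2.19 × 10^-2 M
At equilibrium [HA] = 0.39 − 2.19 × 10^-2 = 3.68 × 10^-1 M
Ka = [H+][A-]/[HA] = (2.19 × 10^-2)² / 3.68 × 10^-1 = 1.3 × 10^-3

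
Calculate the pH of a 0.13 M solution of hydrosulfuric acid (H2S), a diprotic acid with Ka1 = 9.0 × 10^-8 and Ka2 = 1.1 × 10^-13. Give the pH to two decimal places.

Since Ka1 ≫ Ka2, the first ionization dominates [H+].
Ka1 = x²/(0.13 − x) = 9.0 × 10^-8
x ≈ √(9.0 × 10^-8 × 0.13) = 1.08 × 10^-4 M
pH = −log(1.08 × 10^-4) = 3.97

pH = 3.97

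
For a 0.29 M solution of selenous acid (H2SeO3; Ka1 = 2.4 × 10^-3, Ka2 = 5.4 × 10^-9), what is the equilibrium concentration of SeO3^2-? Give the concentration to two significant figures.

5.4 × 10^-9 M

First ionization gives [H+] ≈ [HSeO3-] = 2.52 × 10^-2 M.
Second step: Ka2 = [H+][SeO3^2-]/[HSeO3-] ≈ [SeO3^2-] (since [H+] ≈ [HSeO3-]).
So [SeO3^2-] ≈ Ka2.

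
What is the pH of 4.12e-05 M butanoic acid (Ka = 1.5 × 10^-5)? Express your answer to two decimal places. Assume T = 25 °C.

pH = 4.73

CH3(CH2)2COOH ⇌ CH3(CH2)2COO- + H+
Let x = [H+] at equilibrium. Ka = x²/(4.12e-05 − x).
x is not negligible relative to C₀; solve x² + 1.5e-05·x − 6.18e-10 = 0.
x = [−1.5e-05 + √(1.5e-05² + 2.47e-09)]/2 = 1.85 × 10^-5 M
pH = −log(1.85 × 10^-5) = 4.73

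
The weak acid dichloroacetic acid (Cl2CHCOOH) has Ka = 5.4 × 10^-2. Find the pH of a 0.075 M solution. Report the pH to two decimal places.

Cl2CHCOOH ⇌ Cl2CHCOO- + H+
Ka = x²/(0.075 − x) = 5.4 × 10^-2
Here C₀/Ka ≈ 1.39, so the small-x approximation fails. Use the quadratic:
x = [−0.054 + √(0.054² + 0.0162)]/2 = 4.21 × 10^-2 M
pH = −log[H+] = −log(4.21 × 10^-2) = 1.38

pH = 1.38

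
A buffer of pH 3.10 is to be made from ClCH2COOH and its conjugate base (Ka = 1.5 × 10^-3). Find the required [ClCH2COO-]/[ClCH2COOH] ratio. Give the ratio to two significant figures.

pKa = -log(1.5 × 10^-3) = 2.824
pH = pKa + log(r) ⇒ log(r) = 3.10 − 2.824 = +0.276
r = [ClCH2COO-]/[ClCH2COOH] = 10^(+0.276) = 1.89

ratio = 1.9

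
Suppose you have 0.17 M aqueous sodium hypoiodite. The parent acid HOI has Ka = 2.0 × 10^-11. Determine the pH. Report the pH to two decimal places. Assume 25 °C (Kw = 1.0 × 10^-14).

OI- is the conjugate base of the weak acid HOI.
Kb = Kw/Ka = 1.0×10^-14 / 2.0 × 10^-11 = 5.00 × 10^-4
Kb = [OH-]²/(0.17 − [OH-]) = 5.00 × 10^-4
[OH-] is not negligible relative to C₀; solve [OH-]² + 0.0005·[OH-] − 8.5e-05 = 0.
[OH-] = (−Kb + √(Kb² + 4·Kb·C₀))/2 = 8.97 × 10^-3 M
pOH = −log(8.97 × 10^-3) = 2.05; pH = 14.00 − 2.05 = 11.95

pH = 11.95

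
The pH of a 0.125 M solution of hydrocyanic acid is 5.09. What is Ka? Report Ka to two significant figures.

[H+] = 10^(-5.09) = 8.13 × 10^-6 M
At equilibrium [HA] = 0.125 − 8.13 × 10^-6 = 1.25 × 10^-1 M
Ka = [H+][A-]/[HA] = (8.13 × 10^-6)² / 1.25 × 10^-1 = 5.3 × 10^-10

Ka = 5.3 × 10^-10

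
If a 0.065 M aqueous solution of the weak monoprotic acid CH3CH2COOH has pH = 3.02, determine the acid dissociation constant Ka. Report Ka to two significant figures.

[H+] = 10^(-3.02) = 9.55 × 10^-4 M
At equilibrium [HA] = 0.065 − 9.55 × 10^-4 = 6.40 × 10^-2 M
Ka = [H+][A-]/[HA] = (9.55 × 10^-4)² / 6.40 × 10^-2 = 1.4 × 10^-5

Ka = 1.4 × 10^-5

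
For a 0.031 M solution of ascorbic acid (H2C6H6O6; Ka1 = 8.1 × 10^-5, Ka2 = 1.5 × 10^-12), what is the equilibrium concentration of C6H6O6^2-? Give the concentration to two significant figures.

1.5 × 10^-12 M

First ionization gives [H+] ≈ [HC6H6O6-] = 1.54 × 10^-3 M.
Second step: Ka2 = [H+][C6H6O6^2-]/[HC6H6O6-] ≈ [C6H6O6^2-] (since [H+] ≈ [HC6H6O6-]).
So [C6H6O6^2-] ≈ Ka2.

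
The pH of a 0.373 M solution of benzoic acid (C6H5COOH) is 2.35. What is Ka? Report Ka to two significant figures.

[H+] = 10^(-2.35) = 4.47 × 10^-3 M
At equilibrium [HA] = 0.373 − 4.47 × 10^-3 = 3.69 × 10^-1 M
Ka = [H+][A-]/[HA] = (4.47 × 10^-3)² / 3.69 × 10^-1 = 5.4 × 10^-5

Ka = 5.4 × 10^-5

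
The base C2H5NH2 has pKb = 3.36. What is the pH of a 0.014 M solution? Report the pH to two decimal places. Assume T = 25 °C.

pH = 11.35

C2H5NH2 + H2O ⇌ C2H5NH3+ + OH-
Kb = 10^(−3.36) = 4.37 × 10^-4
Kb = [OH-]²/(0.014 − [OH-]) = 4.37 × 10^-4
Here C₀/Kb ≈ 32, so the small-[OH-] approximation fails. Use the quadratic:
[OH-] = [−0.000437 + √(0.000437² + 2.45e-05)]/2 = 2.26 × 10^-3 M
pOH = −log(2.26 × 10^-3) = 2.65; pH = 14.00 − 2.65 = 11.35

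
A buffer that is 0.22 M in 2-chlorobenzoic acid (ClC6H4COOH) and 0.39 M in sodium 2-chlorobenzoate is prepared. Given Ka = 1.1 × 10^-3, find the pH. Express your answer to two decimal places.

pH = 3.21

pKa = −log(1.1 × 10^-3) = 2.959
Using pH = pKa + log([base]/[acid]) with [base]/[acid] = 0.39/0.22:
pH = 2.959 + (+0.249) = 3.21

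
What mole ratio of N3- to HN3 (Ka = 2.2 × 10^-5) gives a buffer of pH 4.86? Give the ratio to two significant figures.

pKa = -log(2.2 × 10^-5) = 4.658
pH = pKa + log(r) ⇒ log(r) = 4.86 − 4.658 = +0.202
r = [N3-]/[HN3] = 10^(+0.202) = 1.59

ratio = 1.6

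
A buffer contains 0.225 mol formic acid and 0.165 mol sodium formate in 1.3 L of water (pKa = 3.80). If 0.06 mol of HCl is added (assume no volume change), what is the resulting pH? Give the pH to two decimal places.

After neutralization: n(HCOOH) = 0.285 mol, n(HCOO-) = 0.105 mol.
Henderson–Hasselbalch with mole ratio 0.105/0.285: pH = 3.80 + (-0.434)

pH = 3.37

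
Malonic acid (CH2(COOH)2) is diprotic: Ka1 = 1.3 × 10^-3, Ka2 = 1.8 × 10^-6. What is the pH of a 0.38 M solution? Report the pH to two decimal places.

pH = 1.67

Ka1 ≫ Ka2, so treat the first dissociation as the only significant source of H+.
Ka1 = x²/(0.38 − x) = 1.3 × 10^-3
Solving the quadratic: x = (−Ka1 + √(Ka1² + 4·Ka1·C₀))/2 = 2.16 × 10^-2 M
pH = −log(2.16 × 10^-2) = 1.67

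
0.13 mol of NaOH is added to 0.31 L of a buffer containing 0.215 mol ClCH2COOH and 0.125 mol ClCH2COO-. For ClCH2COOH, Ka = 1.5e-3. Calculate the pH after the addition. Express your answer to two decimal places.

pH = 3.30

OH- converts ClCH2COOH to ClCH2COO-: ClCH2COOH → 0.085 mol, ClCH2COO- → 0.255 mol.
pKa = −log(1.5 × 10^-3) = 2.824
pH = pKa + log([A⁻]/[HA]) = 2.824 + log(0.255/0.085) = 2.824 +0.477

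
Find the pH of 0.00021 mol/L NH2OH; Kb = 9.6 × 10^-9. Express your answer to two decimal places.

NH2OH + H2O ⇌ NH3OH+ + OH-
Kb = [OH-]²/(0.00021 − [OH-]) = 9.6 × 10^-9
Neglecting [OH-] in the denominator: [OH-] = √(9.6 × 10^-9 × 0.00021) = 1.42 × 10^-6 M
Check: 0.68% ionized — well under 5%, approximation valid.
pOH = −log(1.42 × 10^-6) = 5.85; pH = 14.00 − 5.85 = 8.15

pH = 8.15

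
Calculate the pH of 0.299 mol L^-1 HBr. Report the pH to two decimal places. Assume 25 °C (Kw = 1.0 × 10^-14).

pH = 0.52

HBr is a strong acid and dissociates completely, so [H+] = 0.299 M.
pH = -log(0.299) = 0.52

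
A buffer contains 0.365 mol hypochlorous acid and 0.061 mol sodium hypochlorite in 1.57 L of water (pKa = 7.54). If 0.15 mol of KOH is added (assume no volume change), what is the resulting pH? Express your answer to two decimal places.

pH = 7.53

OH- converts HOCl to OCl-: HOCl → 0.215 mol, OCl- → 0.211 mol.
pH = pKa + log(n_OCl-/n_HOCl) = 7.54 + log(0.211/0.215) = 7.54 + (-0.008)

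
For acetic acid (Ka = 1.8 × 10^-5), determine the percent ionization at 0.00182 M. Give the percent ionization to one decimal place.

9.5%

CH3COOH ⇌ CH3COO- + H+; let x = [H+] at equilibrium.
Solve x² + 1.8e-05x − 3.28e-08 = 0 → x = 1.72 × 10^-4 M
% ionization = x/C₀ × 100% = 1.72 × 10^-4/0.00182 × 100% = 9.5%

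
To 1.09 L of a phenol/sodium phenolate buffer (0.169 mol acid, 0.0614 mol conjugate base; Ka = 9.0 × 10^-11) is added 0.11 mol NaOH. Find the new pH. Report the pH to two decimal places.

OH- converts C6H5OH to C6H5O-: C6H5OH → 0.059 mol, C6H5O- → 0.171 mol.
pKa = −log(9.0 × 10^-11) = 10.046
pH = pKa + log(n_C6H5O-/n_C6H5OH) = 10.046 + log(0.171/0.059) = 10.046 + (+0.462)

pH = 10.51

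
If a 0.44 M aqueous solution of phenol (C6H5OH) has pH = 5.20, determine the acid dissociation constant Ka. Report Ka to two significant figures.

[H+] = 10^(-5.20) = 6.31 × 10^-6 M
At equilibrium [HA] = 0.44 − 6.31 × 10^-6 = 4.40 × 10^-1 M
Ka = [H+][A-]/[HA] = (6.31 × 10^-6)² / 4.40 × 10^-1 = 9.0 × 10^-11

Ka = 9.0 × 10^-11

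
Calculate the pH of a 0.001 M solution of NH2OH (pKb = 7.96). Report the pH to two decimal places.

pH = 8.52

NH2OH + H2O ⇌ NH3OH+ + OH-
Kb = 10^(−7.96) = 1.10 × 10^-8
Let x = [OH-] at equilibrium. Kb = x²/(0.001 − x).
Neglecting x in the denominator: x = √(1.10 × 10^-8 × 0.001) = 3.32 × 10^-6 M
pOH = −log(3.32 × 10^-6) = 5.48; pH = 14.00 − 5.48 = 8.52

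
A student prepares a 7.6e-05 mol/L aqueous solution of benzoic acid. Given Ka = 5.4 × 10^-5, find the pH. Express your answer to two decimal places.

C6H5COOH ⇌ C6H5COO- + H+
Ka = [H+]²/(7.6e-05 − [H+]) = 5.4 × 10^-5
The 5% rule fails; solving [H+]² + Ka·[H+] − Ka·C₀ = 0 exactly:
[H+] = (−Ka + √(Ka² + 4·Ka·C₀))/2 = 4.25 × 10^-5 M
pH = −log[H+] = −log(4.25 × 10^-5) = 4.37

pH = 4.37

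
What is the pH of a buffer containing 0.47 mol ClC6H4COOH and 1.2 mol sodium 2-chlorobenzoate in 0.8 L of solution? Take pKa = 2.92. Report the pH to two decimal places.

Henderson–Hasselbalch: pH = pKa + log([ClC6H4COO-]/[ClC6H4COOH]) = 2.92 + log(1.2/0.47)
pH = 2.92 + (+0.407) = 3.33

pH = 3.33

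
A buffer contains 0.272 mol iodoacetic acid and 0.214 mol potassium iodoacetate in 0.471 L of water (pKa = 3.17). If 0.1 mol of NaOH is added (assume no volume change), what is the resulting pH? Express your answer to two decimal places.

After neutralization: n(ICH2COOH) = 0.172 mol, n(ICH2COO-) = 0.314 mol.
Henderson–Hasselbalch with mole ratio 0.314/0.172: pH = 3.17 + (+0.261)

pH = 3.43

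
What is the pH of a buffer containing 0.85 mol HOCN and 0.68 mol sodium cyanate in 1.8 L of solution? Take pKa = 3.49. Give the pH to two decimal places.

pH = pKa + log([A⁻]/[HA]) = 3.49 + log(0.68/0.85)
pH = 3.49 + (-0.097) = 3.39

pH = 3.39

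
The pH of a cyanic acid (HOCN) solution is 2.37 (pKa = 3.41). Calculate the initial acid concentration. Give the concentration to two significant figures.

C₀ = 5.1 × 10^-2 M

[H+] = 10^(-2.37) = 4.27 × 10^-3 M = x
Ka = 10^(−3.41) = 3.89 × 10^-4
Ka = x²/(C₀ − x) ⇒ C₀ = x + x²/Ka
C₀ = 4.27 × 10^-3 + (4.27 × 10^-3)²/(3.89 × 10^-4) = 5.11 × 10^-2 M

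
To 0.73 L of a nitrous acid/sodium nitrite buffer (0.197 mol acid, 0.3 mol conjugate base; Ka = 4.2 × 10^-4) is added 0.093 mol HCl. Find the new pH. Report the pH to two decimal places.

Added H+ converts NO2- to HNO2: HNO2 → 0.29 mol, NO2- → 0.207 mol.
pKa = −log(4.2 × 10^-4) = 3.377
pH = pKa + log(n_NO2-/n_HNO2) = 3.377 + log(0.207/0.29) = 3.377 + (-0.146)

pH = 3.23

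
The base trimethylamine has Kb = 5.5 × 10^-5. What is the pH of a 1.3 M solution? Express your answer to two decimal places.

pH = 11.93

(CH3)3N + H2O ⇌ (CH3)3NH+ + OH-
From the ICE table, Kb = x²/(1.3 − x) = 5.5 × 10^-5.
Neglecting x in the denominator: x = √(5.5 × 10^-5 × 1.3) = 8.46 × 10^-3 M
(x/C₀ = 0.65% < 5%, so the approximation holds.)
pOH = −log(8.46 × 10^-3) = 2.07; pH = 14.00 − 2.07 = 11.93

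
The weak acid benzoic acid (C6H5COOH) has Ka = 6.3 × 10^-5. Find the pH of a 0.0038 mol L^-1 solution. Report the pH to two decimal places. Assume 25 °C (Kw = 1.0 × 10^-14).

C6H5COOH ⇌ C6H5COO- + H+
Ka = [H+]²/(0.0038 − [H+]) = 6.3 × 10^-5
Here C₀/Ka ≈ 60.3, so the small-[H+] approximation fails. Use the quadratic:
[H+] = (−Ka + √(Ka² + 4·Ka·C₀))/2 = 4.59 × 10^-4 M
pH = −log[H+] = −log(4.59 × 10^-4) = 3.34

pH = 3.34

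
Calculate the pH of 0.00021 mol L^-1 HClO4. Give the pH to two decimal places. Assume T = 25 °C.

pH = 3.68

HClO4 is a strong acid and dissociates completely, so [H+] = 0.00021 M.
pH = -log(0.00021) = 3.68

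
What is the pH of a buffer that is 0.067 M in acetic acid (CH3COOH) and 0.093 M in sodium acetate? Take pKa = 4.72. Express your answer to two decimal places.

Henderson–Hasselbalch: pH = pKa + log([CH3COO-]/[CH3COOH]) = 4.72 + log(0.093/0.067)
pH = 4.72 + (+0.142) = 4.86

pH = 4.86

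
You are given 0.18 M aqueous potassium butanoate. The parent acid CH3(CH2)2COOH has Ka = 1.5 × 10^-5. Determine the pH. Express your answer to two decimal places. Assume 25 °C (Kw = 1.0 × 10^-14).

pH = 9.04

CH3(CH2)2COO- is the conjugate base of the weak acid CH3(CH2)2COOH.
Kb = Kw/Ka = 1.0×10^-14 / 1.5 × 10^-5 = 6.67 × 10^-10
From the ICE table, Kb = [OH-]²/(0.18 − [OH-]) = 6.67 × 10^-10.
Assume [OH-] ≪ 0.18: [OH-] ≈ √(6.67 × 10^-10 × 0.18) = 1.10 × 10^-5 M
Check: 0.0061% ionized — well under 5%, approximation valid.
pOH = 4.96, so pH = 14.00 − pOH = 9.04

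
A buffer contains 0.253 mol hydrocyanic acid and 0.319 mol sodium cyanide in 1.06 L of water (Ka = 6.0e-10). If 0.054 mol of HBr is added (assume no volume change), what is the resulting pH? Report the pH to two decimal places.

pH = 9.16

After neutralization: n(HCN) = 0.307 mol, n(CN-) = 0.265 mol.
pKa = −log(6.0 × 10^-10) = 9.222
Henderson–Hasselbalch with mole ratio 0.265/0.307: pH = 9.222 + (-0.064)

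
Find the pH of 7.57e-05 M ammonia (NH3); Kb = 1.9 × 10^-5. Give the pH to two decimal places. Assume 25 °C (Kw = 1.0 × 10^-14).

NH3 + H2O ⇌ NH4+ + OH-
Kb = x²/(7.57e-05 − x) = 1.9 × 10^-5
x is not negligible relative to C₀; solve x² + 1.9e-05·x − 1.44e-09 = 0.
x = [−1.9e-05 + √(1.9e-05² + 5.75e-09)]/2 = 2.96 × 10^-5 M
pOH = −log(2.96 × 10^-5) = 4.53; pH = 14.00 − 4.53 = 9.47

pH = 9.47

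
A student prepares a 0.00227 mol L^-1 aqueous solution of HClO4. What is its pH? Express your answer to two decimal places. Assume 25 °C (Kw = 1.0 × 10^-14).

pH = 2.64

HClO4 is a strong acid and dissociates completely, so [H+] = 0.00227 M.
pH = -log(0.00227) = 2.64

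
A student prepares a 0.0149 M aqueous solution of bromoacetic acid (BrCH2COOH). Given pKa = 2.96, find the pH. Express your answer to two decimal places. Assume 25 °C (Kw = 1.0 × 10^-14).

BrCH2COOH ⇌ BrCH2COO- + H+
Ka = 10^(−2.96) = 1.10 × 10^-3
Ka = x²/(0.0149 − x) = 1.10 × 10^-3
The 5% rule fails; solving x² + Ka·x − Ka·C₀ = 0 exactly:
x = [−0.0011 + √(0.0011² + 6.56e-05)]/2 = 3.54 × 10^-3 M
pH = −log[H+] = −log(3.54 × 10^-3) = 2.45

pH = 2.45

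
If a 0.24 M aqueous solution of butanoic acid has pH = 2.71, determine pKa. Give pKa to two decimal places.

[H+] = 10^(-2.71) = 1.95 × 10^-3 M
At equilibrium [HA] = 0.24 − 1.95 × 10^-3 = 2.38 × 10^-1 M
Ka = [H+][A-]/[HA] = (1.95 × 10^-3)² / 2.38 × 10^-1 = 1.60 × 10^-5
pKa = -log(1.60 × 10^-5) = 4.80

pKa = 4.80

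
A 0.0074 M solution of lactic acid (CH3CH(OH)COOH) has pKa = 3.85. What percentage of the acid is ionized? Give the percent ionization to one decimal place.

12.9%

CH3CH(OH)COOH ⇌ CH3CH(OH)COO- + H+; let x = [H+] at equilibrium.
Ka = 10^(−3.85) = 1.41 × 10^-4
Solve x² + 0.000141x − 1.04e-06 = 0 → x = 9.53 × 10^-4 M
% ionization = x/C₀ × 100% = 9.53 × 10^-4/0.0074 × 100% = 12.9%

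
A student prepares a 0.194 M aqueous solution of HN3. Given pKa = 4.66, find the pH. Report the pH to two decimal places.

pH = 2.69

HN3 ⇌ N3- + H+
Ka = 10^(−4.66) = 2.19 × 10^-5
Ka = x²/(0.194 − x) = 2.19 × 10^-5
Assume x ≪ 0.194: x ≈ √(2.19 × 10^-5 × 0.194) = 2.06 × 10^-3 M
pH = −log(2.06 × 10^-3) = 2.69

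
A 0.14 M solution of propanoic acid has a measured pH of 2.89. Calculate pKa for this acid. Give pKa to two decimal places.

pKa = 4.92

[H+] = 10^(-2.89) = 1.29 × 10^-3 M
At equilibrium [HA] = 0.14 − 1.29 × 10^-3 = 1.39 × 10^-1 M
Ka = [H+][A-]/[HA] = (1.29 × 10^-3)² / 1.39 × 10^-1 = 1.20 × 10^-5
pKa = -log(1.20 × 10^-5) = 4.92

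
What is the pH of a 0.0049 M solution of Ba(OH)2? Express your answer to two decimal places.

pH = 11.99

Ba(OH)2 is a strong base (each formula unit releases 2 OH-); [OH-] = 0.0098 M.
pOH = -log(0.0098) = 2.01
pH = 14.00 - 2.01 = 11.99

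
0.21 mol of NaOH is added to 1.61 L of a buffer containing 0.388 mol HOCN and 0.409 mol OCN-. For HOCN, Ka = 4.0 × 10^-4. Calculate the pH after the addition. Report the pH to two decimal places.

pH = 3.94

After neutralization: n(HOCN) = 0.178 mol, n(OCN-) = 0.619 mol.
pKa = −log(4.0 × 10^-4) = 3.398
pH = pKa + log([A⁻]/[HA]) = 3.398 + log(0.619/0.178) = 3.398 +0.541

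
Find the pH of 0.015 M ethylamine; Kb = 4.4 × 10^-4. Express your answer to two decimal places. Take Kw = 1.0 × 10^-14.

pH = 11.37

C2H5NH2 + H2O ⇌ C2H5NH3+ + OH-
From the ICE table, Kb = [OH-]²/(0.015 − [OH-]) = 4.4 × 10^-4.
Here C₀/Kb ≈ 34.1, so the small-[OH-] approximation fails. Use the quadratic:
[OH-] = [−0.00044 + √(0.00044² + 2.64e-05)]/2 = 2.36 × 10^-3 M
pOH = −log(2.36 × 10^-3) = 2.63; pH = 14.00 − 2.63 = 11.37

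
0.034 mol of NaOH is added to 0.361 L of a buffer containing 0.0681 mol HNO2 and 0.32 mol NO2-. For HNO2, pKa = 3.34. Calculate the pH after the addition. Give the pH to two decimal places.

pH = 4.36

After neutralization: n(HNO2) = 0.0341 mol, n(NO2-) = 0.354 mol.
Henderson–Hasselbalch with mole ratio 0.354/0.0341: pH = 3.34 + (+1.016)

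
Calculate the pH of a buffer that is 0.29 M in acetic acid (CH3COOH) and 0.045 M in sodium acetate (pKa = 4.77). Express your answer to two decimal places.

Using pH = pKa + log([base]/[acid]) with [base]/[acid] = 0.045/0.29:
pH = 4.77 + (-0.809) = 3.96

pH = 3.96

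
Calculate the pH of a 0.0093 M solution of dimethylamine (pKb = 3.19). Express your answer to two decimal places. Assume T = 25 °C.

pH = 11.33

(CH3)2NH + H2O ⇌ (CH3)2NH2+ + OH-
Kb = 10^(−3.19) = 6.46 × 10^-4
Let x = [OH-] at equilibrium. Kb = x²/(0.0093 − x).
x is not negligible relative to C₀; solve x² + 0.000646·x − 6.01e-06 = 0.
x = (−Kb + √(Kb² + 4·Kb·C₀))/2 = 2.15 × 10^-3 M
pOH = −log(2.15 × 10^-3) = 2.67; pH = 14.00 − 2.67 = 11.33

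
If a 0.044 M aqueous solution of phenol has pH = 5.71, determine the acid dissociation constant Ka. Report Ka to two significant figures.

Ka = 8.6 × 10^-11

[H+] = 10^(-5.71) = 1.95 × 10^-6 M
At equilibrium [HA] = 0.044 − 1.95 × 10^-6 = 4.40 × 10^-2 M
Ka = [H+][A-]/[HA] = (1.95 × 10^-6)² / 4.40 × 10^-2 = 8.6 × 10^-11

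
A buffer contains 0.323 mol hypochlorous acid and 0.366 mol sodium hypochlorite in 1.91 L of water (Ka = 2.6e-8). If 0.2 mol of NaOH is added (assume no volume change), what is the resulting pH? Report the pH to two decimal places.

pH = 8.25

After neutralization: n(HOCl) = 0.123 mol, n(OCl-) = 0.566 mol.
pKa = −log(2.6 × 10^-8) = 7.585
pH = pKa + log(n_OCl-/n_HOCl) = 7.585 + log(0.566/0.123) = 7.585 + (+0.663)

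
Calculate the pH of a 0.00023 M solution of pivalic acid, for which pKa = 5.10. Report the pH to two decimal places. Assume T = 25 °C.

(CH3)3CCOOH ⇌ (CH3)3CCOO- + H+
Ka = 10^(−5.10) = 7.94 × 10^-6
Let x = [H+] at equilibrium. Ka = x²/(0.00023 − x).
The 5% rule fails; solving x² + Ka·x − Ka·C₀ = 0 exactly:
x = [−7.94e-06 + √(7.94e-06² + 7.3e-09)]/2 = 3.89 × 10^-5 M
pH = −log(3.89 × 10^-5) = 4.41

pH = 4.41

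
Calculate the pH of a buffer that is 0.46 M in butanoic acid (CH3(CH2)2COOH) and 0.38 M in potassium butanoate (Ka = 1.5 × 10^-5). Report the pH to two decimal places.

pH = 4.74

pKa = −log(1.5 × 10^-5) = 4.824
Henderson–Hasselbalch: pH = pKa + log([CH3(CH2)2COO-]/[CH3(CH2)2COOH]) = 4.824 + log(0.38/0.46)
pH = 4.824 + (-0.083) = 4.74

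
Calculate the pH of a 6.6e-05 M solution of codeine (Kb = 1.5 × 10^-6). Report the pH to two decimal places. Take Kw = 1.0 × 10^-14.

pH = 8.97

C18H21NO3 + H2O ⇌ C18H22NO3+ + OH-
Kb = x²/(6.6e-05 − x) = 1.5 × 10^-6
x is not negligible relative to C₀; solve x² + 1.5e-06·x − 9.9e-11 = 0.
x = (−Kb + √(Kb² + 4·Kb·C₀))/2 = 9.23 × 10^-6 M
pOH = 5.03, so pH = 14.00 − pOH = 8.97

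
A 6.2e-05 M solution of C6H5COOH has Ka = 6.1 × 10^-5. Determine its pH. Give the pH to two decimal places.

pH = 4.42

C6H5COOH ⇌ C6H5COO- + H+
Ka = [H+]²/(6.2e-05 − [H+]) = 6.1 × 10^-5
The 5% rule fails; solving [H+]² + Ka·[H+] − Ka·C₀ = 0 exactly:
[H+] = (−Ka + √(Ka² + 4·Ka·C₀))/2 = 3.81 × 10^-5 M
pH = −log[H+] = −log(3.81 × 10^-5) = 4.42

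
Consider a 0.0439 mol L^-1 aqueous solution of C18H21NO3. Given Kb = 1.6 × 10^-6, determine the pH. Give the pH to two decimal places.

C18H21NO3 + H2O ⇌ C18H22NO3+ + OH-
Kb = [OH-]²/(0.0439 − [OH-]) = 1.6 × 10^-6
Since Kb ≪ C₀, [OH-] ≈ √(Kb·C₀) = 2.65 × 10^-4 M.
pOH = −log(2.65 × 10^-4) = 3.58; pH = 14.00 − 3.58 = 10.42

pH = 10.42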